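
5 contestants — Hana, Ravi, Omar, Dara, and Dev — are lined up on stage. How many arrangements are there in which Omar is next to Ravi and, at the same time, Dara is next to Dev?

Treat {Omar,Ravi} as one block (2 orders) and {Dara,Dev} as another (2 orders).
That leaves 3 units to arrange: 2 × 2 × 3! = 4 × 6 = 24.

24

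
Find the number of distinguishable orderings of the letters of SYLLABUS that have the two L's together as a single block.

Treat the 2 copies of L as a single block. The multiset to arrange is then {LL, A, B, S, S, U, Y}, 7 items in all.
That gives (7)!/(2!) = 2520 arrangements.

2520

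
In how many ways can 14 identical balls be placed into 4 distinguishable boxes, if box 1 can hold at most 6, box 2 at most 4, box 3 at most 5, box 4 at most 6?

By stars and bars, unrestricted non-negative solutions to x_1+…+x_4 = 14 number C(14+3,3) = 680.
Subtract solutions that violate a single cap (substitute x_i' = x_i − (cap_i+1)): x_1 ≥ 7 gives C(10,3) = 120; x_2 ≥ 5 gives C(12,3) = 220; x_3 ≥ 6 gives C(11,3) = 165; x_4 ≥ 7 gives C(10,3) = 120. Together 625.
Add back pairs where two caps are both exceeded: 10 + 4 + 1 + 20 + 10 + 4 = 49.
By inclusion–exclusion the count is 680 − 625 + 49 = 104.

104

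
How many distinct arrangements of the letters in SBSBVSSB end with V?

35

Fix V in the last position and arrange the remaining 7 letters.
Those 7 letters have B appearing 3 times and S appearing 4 times, giving (7)!/(4!·3!) = 35.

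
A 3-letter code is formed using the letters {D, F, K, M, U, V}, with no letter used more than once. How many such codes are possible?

Choose and order 3 of the 6 symbols: the first letter has 6 options, the next 5, then 4.
6 × 5 × 4 = 120.

120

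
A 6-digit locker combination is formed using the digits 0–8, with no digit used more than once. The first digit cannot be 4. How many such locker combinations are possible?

53760

The first digit has 9−1 = 8 choices (anything except 4).
The remaining 5 digits are filled from the other 8 symbols without repetition: 8 × 7 × 6 × 5 × 4 = 6720.
Total: 8 × 6720 = 53760.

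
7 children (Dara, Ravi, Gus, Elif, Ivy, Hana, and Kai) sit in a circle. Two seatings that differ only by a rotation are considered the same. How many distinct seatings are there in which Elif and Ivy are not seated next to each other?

480

Without the restriction there are (6)! = 720 seatings.
Seatings with Elif beside Ivy: treat them as a block with 2 internal orders, giving 2 × (5)! = 240.
Subtracting, 720 − 240 = 480.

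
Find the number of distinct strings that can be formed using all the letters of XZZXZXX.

35

XZZXZXX has 7 letters with X appearing 4 times and Z appearing 3 times.
So there are 7! / (4!·3!) = 35 distinguishable arrangements.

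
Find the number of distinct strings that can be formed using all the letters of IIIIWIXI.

The 8 letters of IIIIWIXI have repeats: I appearing 6 times.
Dividing 8! = 40320 by 6! = 720 for the repeated letters gives 56.

56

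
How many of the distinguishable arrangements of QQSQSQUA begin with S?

210

With the first slot taken by S, it remains to arrange the other 7 letters (QQQSQUA).
Those 7 letters have Q appearing 4 times, giving (7)!/(4!) = 210.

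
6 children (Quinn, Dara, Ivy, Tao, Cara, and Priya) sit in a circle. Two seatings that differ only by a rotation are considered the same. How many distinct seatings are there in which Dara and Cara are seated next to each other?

Treat {Dara, Cara} as one unit (2 internal orders) and seat the resulting 5 units around the table: (4)! circular arrangements.
So 2 × (4)! = 2 × 24 = 48.

48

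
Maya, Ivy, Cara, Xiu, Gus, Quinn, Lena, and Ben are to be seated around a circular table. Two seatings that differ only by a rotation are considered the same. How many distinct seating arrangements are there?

Around a circle, 8 distinct people have 8!/8 = (7)! = 5040 rotationally distinct seatings.

5040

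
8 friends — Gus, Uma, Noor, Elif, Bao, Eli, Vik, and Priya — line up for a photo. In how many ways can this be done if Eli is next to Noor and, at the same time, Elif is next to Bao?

Treat {Eli,Noor} as one block (2 orders) and {Elif,Bao} as another (2 orders).
That leaves 6 units to arrange: 2 × 2 × 6! = 4 × 720 = 2880.

2880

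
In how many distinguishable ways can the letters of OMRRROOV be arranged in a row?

1120

Letter multiplicities in OMRRROOV: M×1, O×3, R×3, V×1.
So there are 8! / (3!·3!) = 1120 distinguishable arrangements.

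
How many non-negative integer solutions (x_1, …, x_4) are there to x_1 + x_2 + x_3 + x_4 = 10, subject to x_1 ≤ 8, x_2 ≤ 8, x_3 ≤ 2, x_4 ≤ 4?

By stars and bars, unrestricted non-negative solutions to x_1+…+x_4 = 10 number C(10+3,3) = 286.
Subtract solutions that violate a single cap (substitute x_i' = x_i − (cap_i+1)): x_1 ≥ 9 gives C(4,3) = 4; x_2 ≥ 9 gives C(4,3) = 4; x_3 ≥ 3 gives C(10,3) = 120; x_4 ≥ 5 gives C(8,3) = 56. Together 184.
Add back pairs where two caps are both exceeded: 0 + 0 + 0 + 0 + 0 + 10 = 10.
By inclusion–exclusion the count is 286 − 184 + 10 = 112.

112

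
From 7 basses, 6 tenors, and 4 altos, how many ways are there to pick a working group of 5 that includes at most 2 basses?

4242

Split by how many basses are chosen (0 through 2).
Sum: C(7,0)·C(10,5) + C(7,1)·C(10,4) + C(7,2)·C(10,3) = 252 + 1470 + 2520 = 4242.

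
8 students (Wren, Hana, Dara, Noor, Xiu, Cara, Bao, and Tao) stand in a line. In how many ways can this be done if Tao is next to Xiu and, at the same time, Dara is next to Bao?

2880

Treat {Tao,Xiu} as one block (2 orders) and {Dara,Bao} as another (2 orders).
That leaves 6 units to arrange: 2 × 2 × 6! = 4 × 720 = 2880.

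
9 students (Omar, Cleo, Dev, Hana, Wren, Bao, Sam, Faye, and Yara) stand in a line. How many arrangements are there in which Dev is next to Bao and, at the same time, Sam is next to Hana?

Treat {Dev,Bao} as one block (2 orders) and {Sam,Hana} as another (2 orders).
That leaves 7 units to arrange: 2 × 2 × 7! = 4 × 5040 = 20160.

20160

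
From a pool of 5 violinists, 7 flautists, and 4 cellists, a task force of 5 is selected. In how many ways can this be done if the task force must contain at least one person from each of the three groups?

Unrestricted: C(16,5) = 4368 ways to pick any 5 of the 16.
Subtract selections that omit an entire group: no violinists → C(11,5) = 462; no flautists → C(9,5) = 126; no cellists → C(12,5) = 792.
Add back selections omitting two groups (i.e. drawn from a single group): C(5,5) + C(7,5) + C(4,5) = 22.
By inclusion–exclusion: 4368 − 1380 + 22 = 3010.

3010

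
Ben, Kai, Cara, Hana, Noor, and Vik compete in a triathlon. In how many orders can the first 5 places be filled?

720

This is an ordered selection of 5 from 6: P(6,5).
That gives 6 × 5 × 4 × 3 × 2 = 720.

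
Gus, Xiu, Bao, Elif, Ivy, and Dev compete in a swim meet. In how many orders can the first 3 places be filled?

This is an ordered selection of 3 from 6: P(6,3).
That gives 6 × 5 × 4 = 120.

120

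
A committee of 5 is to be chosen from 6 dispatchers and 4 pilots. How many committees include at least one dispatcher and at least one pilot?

246

Unrestricted: C(10,5) = 252 ways to pick any 5 of the 10.
Subtract selections that omit an entire group: no dispatchers → C(4,5) = 0; no pilots → C(6,5) = 6.
Both groups omitted at once is impossible, so 252 − 6 = 246.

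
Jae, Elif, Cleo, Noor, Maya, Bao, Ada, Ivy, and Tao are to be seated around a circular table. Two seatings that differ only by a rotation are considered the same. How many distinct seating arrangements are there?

Seat Jae anywhere (absorbing the rotational symmetry), then permute the other 8: (8)! = 40320.

40320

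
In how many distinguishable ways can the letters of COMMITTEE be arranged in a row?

Letter multiplicities in COMMITTEE: C×1, E×2, I×1, M×2, O×1, T×2.
So there are 9! / (2!·2!·2!) = 45360 distinguishable arrangements.

45360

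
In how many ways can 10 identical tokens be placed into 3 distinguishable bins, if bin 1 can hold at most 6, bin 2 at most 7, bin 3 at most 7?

44

By stars and bars, unrestricted non-negative solutions to x_1+…+x_3 = 10 number C(10+2,2) = 66.
Subtract solutions that violate a single cap (substitute x_i' = x_i − (cap_i+1)): x_1 ≥ 7 gives C(5,2) = 10; x_2 ≥ 8 gives C(4,2) = 6; x_3 ≥ 8 gives C(4,2) = 6. Together 22.
No two caps can be exceeded simultaneously, so the pair terms are all 0.
By inclusion–exclusion the count is 66 − 22 + 0 = 44.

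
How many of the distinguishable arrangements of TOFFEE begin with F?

60

With the first slot taken by F, it remains to arrange the other 5 letters (TOFEE).
Those 5 letters have E appearing twice, giving (5)!/(2!) = 60.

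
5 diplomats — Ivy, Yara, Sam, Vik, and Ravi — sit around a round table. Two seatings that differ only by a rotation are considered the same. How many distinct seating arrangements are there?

24

Fix one person's seat to break rotational symmetry; the remaining 4 people can be arranged in (4)! = 24 ways.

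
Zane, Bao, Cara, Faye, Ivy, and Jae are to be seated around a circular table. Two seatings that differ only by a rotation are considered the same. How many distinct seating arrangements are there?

Fix one person's seat to break rotational symmetry; the remaining 5 people can be arranged in (5)! = 120 ways.

120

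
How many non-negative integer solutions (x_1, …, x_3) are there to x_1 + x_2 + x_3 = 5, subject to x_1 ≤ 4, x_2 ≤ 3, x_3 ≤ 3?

14

Without the upper bounds there are C(7,2) = 21 ways to split 5 among 3 variables.
Subtract solutions that violate a single cap (substitute x_i' = x_i − (cap_i+1)): x_1 ≥ 5 gives C(2,2) = 1; x_2 ≥ 4 gives C(3,2) = 3; x_3 ≥ 4 gives C(3,2) = 3. Together 7.
No two caps can be exceeded simultaneously, so the pair terms are all 0.
By inclusion–exclusion the count is 21 − 7 + 0 = 14.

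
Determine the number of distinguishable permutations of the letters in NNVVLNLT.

1680

Letter multiplicities in NNVVLNLT: L×2, N×3, T×1, V×2.
The number of distinct arrangements is 8!/(3!·2!·2!) = 40320/24 = 1680.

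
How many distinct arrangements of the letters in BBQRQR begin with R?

With the first slot taken by R, it remains to arrange the other 5 letters (BBQQR).
Those 5 letters have B appearing twice and Q appearing twice, giving (5)!/(2!·2!) = 30.

30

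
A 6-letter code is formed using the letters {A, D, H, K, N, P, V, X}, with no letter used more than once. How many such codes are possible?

With no repetition, fill the 6 letters in order: 8 choices, then 7, down to 3.
8 × 7 × 6 × 5 × 4 × 3 = 20160.

20160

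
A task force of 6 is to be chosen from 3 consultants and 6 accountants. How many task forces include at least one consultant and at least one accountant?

With no constraint there are C(9,6) = 84 possible selections.
Subtract selections that omit an entire group: no consultants → C(6,6) = 1; no accountants → C(3,6) = 0.
Both groups omitted at once is impossible, so 84 − 1 = 83.

83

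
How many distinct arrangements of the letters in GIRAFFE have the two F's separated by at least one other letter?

There are 7!/(2!) = 2520 arrangements of GIRAFFE in total.
If the two F's are adjacent, glue them into one block, leaving 6 items to arrange: (6)! = 720 ways.
Hence 2520 − 720 = 1800.

1800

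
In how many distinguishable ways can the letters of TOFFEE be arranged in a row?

180

The 6 letters of TOFFEE have repeats: E appearing twice and F appearing twice.
Dividing 6! = 720 by 2!·2! = 4 for the repeated letters gives 180.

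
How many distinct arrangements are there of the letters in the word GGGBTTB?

210

Letter multiplicities in GGGBTTB: B×2, G×3, T×2.
So there are 7! / (3!·2!·2!) = 210 distinguishable arrangements.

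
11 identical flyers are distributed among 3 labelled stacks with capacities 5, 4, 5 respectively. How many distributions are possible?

10

By stars and bars, unrestricted non-negative solutions to x_1+…+x_3 = 11 number C(11+2,2) = 78.
Subtract solutions that violate a single cap (substitute x_i' = x_i − (cap_i+1)): x_1 ≥ 6 gives C(7,2) = 21; x_2 ≥ 5 gives C(8,2) = 28; x_3 ≥ 6 gives C(7,2) = 21. Together 70.
Add back pairs where two caps are both exceeded: 1 + 0 + 1 = 2.
By inclusion–exclusion the count is 78 − 70 + 2 = 10.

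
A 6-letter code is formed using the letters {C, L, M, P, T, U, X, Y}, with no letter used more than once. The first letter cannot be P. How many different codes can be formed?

17640

The first letter has 8−1 = 7 choices (anything except P).
The remaining 5 letters are filled from the other 7 symbols without repetition: 7 × 6 × 5 × 4 × 3 = 2520.
Total: 7 × 2520 = 17640.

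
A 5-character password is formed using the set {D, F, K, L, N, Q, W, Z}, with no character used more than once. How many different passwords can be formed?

6720

This is a permutation of 5 out of 8: P(8,5) = 8!/3!.
That product is 8 × 7 × 6 × 5 × 4 = 6720.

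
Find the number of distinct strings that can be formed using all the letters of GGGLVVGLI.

3780

GGGLVVGLI has 9 letters with G appearing 4 times, L appearing twice, and V appearing twice.
So there are 9! / (4!·2!·2!) = 3780 distinguishable arrangements.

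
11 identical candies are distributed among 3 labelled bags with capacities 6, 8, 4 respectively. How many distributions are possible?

Without the upper bounds there are C(13,2) = 78 ways to split 11 among 3 bags.
Subtract solutions that violate a single cap (substitute x_i' = x_i − (cap_i+1)): x_1 ≥ 7 gives C(6,2) = 15; x_2 ≥ 9 gives C(4,2) = 6; x_3 ≥ 5 gives C(8,2) = 28. Together 49.
No two caps can be exceeded simultaneously, so the pair terms are all 0.
By inclusion–exclusion the count is 78 − 49 + 0 = 29.

29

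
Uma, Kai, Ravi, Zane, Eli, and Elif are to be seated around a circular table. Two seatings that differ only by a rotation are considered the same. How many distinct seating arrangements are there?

Around a circle, 6 distinct people have 6!/6 = (5)! = 120 rotationally distinct seatings.

120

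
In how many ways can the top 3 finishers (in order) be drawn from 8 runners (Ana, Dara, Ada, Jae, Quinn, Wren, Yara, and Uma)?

This is an ordered selection of 3 from 8: P(8,3).
That gives 8 × 7 × 6 = 336.

336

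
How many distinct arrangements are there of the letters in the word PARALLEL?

3360

Letter multiplicities in PARALLEL: A×2, E×1, L×3, P×1, R×1.
Dividing 8! = 40320 by 3!·2! = 12 for the repeated letters gives 3360.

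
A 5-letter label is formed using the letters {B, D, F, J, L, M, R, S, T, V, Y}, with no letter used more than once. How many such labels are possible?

With no repetition, fill the 5 letters in order: 11 choices, then 10, down to 7.
11 × 10 × 9 × 8 × 7 = 55440.

55440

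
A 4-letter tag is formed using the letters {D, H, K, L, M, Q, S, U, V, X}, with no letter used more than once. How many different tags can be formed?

5040

Choose and order 4 of the 10 symbols: the first letter has 10 options, the next 9, then 8, 7.
10 × 9 × 8 × 7 = 5040.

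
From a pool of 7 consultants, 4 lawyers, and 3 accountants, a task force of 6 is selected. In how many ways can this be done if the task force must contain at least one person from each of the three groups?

2331

Unrestricted: C(14,6) = 3003 ways to pick any 6 of the 14.
Selections missing a whole group: no consultants → C(7,6) = 7; no lawyers → C(10,6) = 210; no accountants → C(11,6) = 462.
Add back selections omitting two groups (i.e. drawn from a single group): C(7,6) + C(4,6) + C(3,6) = 7.
By inclusion–exclusion: 3003 − 679 + 7 = 2331.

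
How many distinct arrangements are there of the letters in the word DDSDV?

20

The 5 letters of DDSDV have repeats: D appearing 3 times.
The number of distinct arrangements is 5!/(3!) = 120/6 = 20.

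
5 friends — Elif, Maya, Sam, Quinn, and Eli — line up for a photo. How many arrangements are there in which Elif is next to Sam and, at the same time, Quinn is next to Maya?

Treat {Elif,Sam} as one block (2 orders) and {Quinn,Maya} as another (2 orders).
That leaves 3 units to arrange: 2 × 2 × 3! = 4 × 6 = 24.

24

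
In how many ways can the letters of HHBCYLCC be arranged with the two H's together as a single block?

840

Treat the 2 copies of H as a single block. The multiset to arrange is then {HH, B, C, C, C, L, Y}, 7 items in all.
That gives (7)!/(3!) = 840 arrangements.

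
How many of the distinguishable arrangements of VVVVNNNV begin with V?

35

Fix V in the first position and arrange the remaining 7 letters.
Those 7 letters have N appearing 3 times and V appearing 4 times, giving (7)!/(4!·3!) = 35.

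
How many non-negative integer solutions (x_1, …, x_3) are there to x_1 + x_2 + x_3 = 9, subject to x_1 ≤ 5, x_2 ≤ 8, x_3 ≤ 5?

By stars and bars, unrestricted non-negative solutions to x_1+…+x_3 = 9 number C(9+2,2) = 55.
Subtract solutions that violate a single cap (substitute x_i' = x_i − (cap_i+1)): x_1 ≥ 6 gives C(5,2) = 10; x_2 ≥ 9 gives C(2,2) = 1; x_3 ≥ 6 gives C(5,2) = 10. Together 21.
No two caps can be exceeded simultaneously, so the pair terms are all 0.
By inclusion–exclusion the count is 55 − 21 + 0 = 34.

34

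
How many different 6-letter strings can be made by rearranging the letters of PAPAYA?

60

The 6 letters of PAPAYA have repeats: A appearing 3 times and P appearing twice.
Dividing 6! = 720 by 3!·2! = 12 for the repeated letters gives 60.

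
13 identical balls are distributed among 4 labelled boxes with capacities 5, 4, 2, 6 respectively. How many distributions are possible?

31

Without the upper bounds there are C(16,3) = 560 ways to split 13 among 4 boxes.
Subtract solutions that violate a single cap (substitute x_i' = x_i − (cap_i+1)): x_1 ≥ 6 gives C(10,3) = 120; x_2 ≥ 5 gives C(11,3) = 165; x_3 ≥ 3 gives C(13,3) = 286; x_4 ≥ 7 gives C(9,3) = 84. Together 655.
Add back pairs where two caps are both exceeded: 10 + 35 + 1 + 56 + 4 + 20 = 126.
By inclusion–exclusion the count is 560 − 655 + 126 = 31.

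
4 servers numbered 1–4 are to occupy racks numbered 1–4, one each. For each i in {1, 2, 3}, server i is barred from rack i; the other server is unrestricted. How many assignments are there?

Let Aᵢ (for i ∈ {1, 2, 3}) be the placements that put server i in its forbidden rack. Any j of these fix j positions, leaving (4−j)! ways to fill the rest, and there are C(3,j) ways to pick which j.
By inclusion–exclusion, the number of valid placements is Σ_{j=0}^{3} (−1)^j C(3,j)·(4−j)!.
Computing: 24 − 18 + 6 − 1 = 11.

11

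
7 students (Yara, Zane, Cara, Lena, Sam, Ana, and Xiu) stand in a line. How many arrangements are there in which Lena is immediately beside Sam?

Place the 5 others and the Lena-Sam pair as 6 objects in a line; the pair has 2 internal arrangements.
So the count is 2·(6)! = 1440.

1440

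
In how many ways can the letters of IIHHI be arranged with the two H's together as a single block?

Treat the 2 copies of H as a single block. The multiset to arrange is then {HH, I, I, I}, 4 items in all.
That gives (4)!/(3!) = 4 arrangements.

4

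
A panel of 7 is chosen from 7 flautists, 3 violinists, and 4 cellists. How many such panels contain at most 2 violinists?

Split by how many violinists are chosen (0 through 2).
Sum: C(3,0)·C(11,7) + C(3,1)·C(11,6) + C(3,2)·C(11,5) = 330 + 1386 + 1386 = 3102.

3102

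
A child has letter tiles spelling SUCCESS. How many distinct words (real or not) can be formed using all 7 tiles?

Letter multiplicities in SUCCESS: C×2, E×1, S×3, U×1.
The number of distinct arrangements is 7!/(3!·2!) = 5040/12 = 420.

420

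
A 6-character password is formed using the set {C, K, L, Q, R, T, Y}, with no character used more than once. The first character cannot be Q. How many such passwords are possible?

4320

The first character has 7−1 = 6 choices (anything except Q).
The remaining 5 characters are filled from the other 6 symbols without repetition: 6 × 5 × 4 × 3 × 2 = 720.
Total: 6 × 720 = 4320.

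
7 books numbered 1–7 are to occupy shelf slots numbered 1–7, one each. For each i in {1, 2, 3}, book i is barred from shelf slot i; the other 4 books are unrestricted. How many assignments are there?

Let Aᵢ (for i ∈ {1, 2, 3}) be the placements that put book i in its forbidden shelf slot. Any j of these fix j positions, leaving (7−j)! ways to fill the rest, and there are C(3,j) ways to pick which j.
By inclusion–exclusion, the number of valid placements is Σ_{j=0}^{3} (−1)^j C(3,j)·(7−j)!.
Computing: 5040 − 2160 + 360 − 24 = 3216.

3216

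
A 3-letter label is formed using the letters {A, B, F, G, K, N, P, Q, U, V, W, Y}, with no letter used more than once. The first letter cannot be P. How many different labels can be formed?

1210

The first letter has 12−1 = 11 choices (anything except P).
The remaining 2 letters are filled from the other 11 symbols without repetition: 11 × 10 = 110.
Total: 11 × 110 = 1210.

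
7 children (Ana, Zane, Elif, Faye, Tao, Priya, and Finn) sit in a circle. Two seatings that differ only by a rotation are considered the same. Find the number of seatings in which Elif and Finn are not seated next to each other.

480

All circular seatings of 7 people number (6)! = 720.
Those with Elif next to Finn: fuse the pair into one unit and seat 6 units around a circle — 2·(5)! = 240.
Subtracting, 720 − 240 = 480.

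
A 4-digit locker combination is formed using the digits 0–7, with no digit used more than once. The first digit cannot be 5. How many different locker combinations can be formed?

The first digit has 8−1 = 7 choices (anything except 5).
The remaining 3 digits are filled from the other 7 symbols without repetition: 7 × 6 × 5 = 210.
Total: 7 × 210 = 1470.

1470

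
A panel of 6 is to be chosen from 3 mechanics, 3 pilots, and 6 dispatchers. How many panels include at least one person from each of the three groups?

Unrestricted: C(12,6) = 924 ways to pick any 6 of the 12.
Subtract selections that omit an entire group: no mechanics → C(9,6) = 84; no pilots → C(9,6) = 84; no dispatchers → C(6,6) = 1.
Add back selections omitting two groups (i.e. drawn from a single group): C(3,6) + C(3,6) + C(6,6) = 1.
By inclusion–exclusion: 924 − 169 + 1 = 756.

756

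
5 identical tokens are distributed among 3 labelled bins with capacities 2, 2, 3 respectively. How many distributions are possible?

Without the upper bounds there are C(7,2) = 21 ways to split 5 among 3 bins.
Subtract solutions that violate a single cap (substitute x_i' = x_i − (cap_i+1)): x_1 ≥ 3 gives C(4,2) = 6; x_2 ≥ 3 gives C(4,2) = 6; x_3 ≥ 4 gives C(3,2) = 3. Together 15.
No two caps can be exceeded simultaneously, so the pair terms are all 0.
By inclusion–exclusion the count is 21 − 15 + 0 = 6.

6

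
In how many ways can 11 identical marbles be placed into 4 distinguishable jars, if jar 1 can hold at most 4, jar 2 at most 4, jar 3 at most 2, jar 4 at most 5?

Without the upper bounds there are C(14,3) = 364 ways to split 11 among 4 jars.
Subtract solutions that violate a single cap (substitute x_i' = x_i − (cap_i+1)): x_1 ≥ 5 gives C(9,3) = 84; x_2 ≥ 5 gives C(9,3) = 84; x_3 ≥ 3 gives C(11,3) = 165; x_4 ≥ 6 gives C(8,3) = 56. Together 389.
Add back pairs where two caps are both exceeded: 4 + 20 + 1 + 20 + 1 + 10 = 56.
By inclusion–exclusion the count is 364 − 389 + 56 = 31.

31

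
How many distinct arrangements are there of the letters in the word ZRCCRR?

The 6 letters of ZRCCRR have repeats: C appearing twice and R appearing 3 times.
So there are 6! / (3!·2!) = 60 distinguishable arrangements.

60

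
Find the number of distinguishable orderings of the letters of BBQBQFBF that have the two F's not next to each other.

There are 8!/(4!·2!·2!) = 420 arrangements of BBQBQFBF in total.
Arrangements with the F's together: treat FF as one letter, giving (7)!/(4!·2!) = 105.
Hence 420 − 105 = 315.

315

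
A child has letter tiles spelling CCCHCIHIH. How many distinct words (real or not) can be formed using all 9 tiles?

1260

The 9 letters of CCCHCIHIH have repeats: C appearing 4 times, H appearing 3 times, and I appearing twice.
The number of distinct arrangements is 9!/(4!·3!·2!) = 362880/288 = 1260.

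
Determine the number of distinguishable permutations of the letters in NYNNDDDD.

The 8 letters of NYNNDDDD have repeats: D appearing 4 times and N appearing 3 times.
So there are 8! / (4!·3!) = 280 distinguishable arrangements.

280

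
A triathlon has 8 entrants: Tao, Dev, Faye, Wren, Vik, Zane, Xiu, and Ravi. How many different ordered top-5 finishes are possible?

6720

This is an ordered selection of 5 from 8: P(8,5).
That gives 8 × 7 × 6 × 5 × 4 = 6720.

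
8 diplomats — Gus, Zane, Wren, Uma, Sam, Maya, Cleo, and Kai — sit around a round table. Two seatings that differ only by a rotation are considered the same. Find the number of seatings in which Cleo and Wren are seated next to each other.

Glue Cleo and Wren into a block (2 internal orders). Seating 7 units around a circle gives (6)! arrangements.
So 2 × (6)! = 2 × 720 = 1440.

1440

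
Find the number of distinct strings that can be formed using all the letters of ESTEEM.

120

Letter multiplicities in ESTEEM: E×3, M×1, S×1, T×1.
So there are 6! / (3!) = 120 distinguishable arrangements.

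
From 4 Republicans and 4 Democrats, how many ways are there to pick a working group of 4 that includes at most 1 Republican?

17

Split by how many Republicans are chosen (0 through 1).
Sum: C(4,0)·C(4,4) + C(4,1)·C(4,3) = 1 + 16 = 17.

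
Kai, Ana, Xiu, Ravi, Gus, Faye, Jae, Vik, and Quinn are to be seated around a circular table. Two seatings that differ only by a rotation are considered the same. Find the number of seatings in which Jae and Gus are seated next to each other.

Glue Jae and Gus into a block (2 internal orders). Seating 8 units around a circle gives (7)! arrangements.
So 2 × (7)! = 2 × 5040 = 10080.

10080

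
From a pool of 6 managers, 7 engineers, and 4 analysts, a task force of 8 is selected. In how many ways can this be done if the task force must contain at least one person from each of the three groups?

22813

Unrestricted: C(17,8) = 24310 ways to pick any 8 of the 17.
Selections missing a whole group: no managers → C(11,8) = 165; no engineers → C(10,8) = 45; no analysts → C(13,8) = 1287.
Add back selections omitting two groups (i.e. drawn from a single group): C(6,8) + C(7,8) + C(4,8) = 0.
By inclusion–exclusion: 24310 − 1497 + 0 = 22813.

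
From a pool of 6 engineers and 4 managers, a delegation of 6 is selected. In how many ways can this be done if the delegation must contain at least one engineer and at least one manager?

Unrestricted: C(10,6) = 210 ways to pick any 6 of the 10.
Selections missing a whole group: no engineers → C(4,6) = 0; no managers → C(6,6) = 1.
Both groups omitted at once is impossible, so 210 − 1 = 209.

209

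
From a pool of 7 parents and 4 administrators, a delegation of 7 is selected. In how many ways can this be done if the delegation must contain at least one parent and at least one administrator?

With no constraint there are C(11,7) = 330 possible selections.
Selections missing a whole group: no parents → C(4,7) = 0; no administrators → C(7,7) = 1.
Both groups omitted at once is impossible, so 330 − 1 = 329.

329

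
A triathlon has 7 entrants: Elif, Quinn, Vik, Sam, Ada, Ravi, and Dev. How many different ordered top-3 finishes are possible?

210

This is an ordered selection of 3 from 7: P(7,3).
That gives 7 × 6 × 5 = 210.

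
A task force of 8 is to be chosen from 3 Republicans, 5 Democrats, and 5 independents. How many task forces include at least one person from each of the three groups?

With no constraint there are C(13,8) = 1287 possible selections.
Selections missing a whole group: no Republicans → C(10,8) = 45; no Democrats → C(8,8) = 1; no independents → C(8,8) = 1.
Add back selections omitting two groups (i.e. drawn from a single group): C(3,8) + C(5,8) + C(5,8) = 0.
By inclusion–exclusion: 1287 − 47 + 0 = 1240.

1240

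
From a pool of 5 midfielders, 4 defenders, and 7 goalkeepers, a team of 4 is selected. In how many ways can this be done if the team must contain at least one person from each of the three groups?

910

Total 4-person selections from all 16: C(16,4) = 1820.
Subtract selections that omit an entire group: no midfielders → C(11,4) = 330; no defenders → C(12,4) = 495; no goalkeepers → C(9,4) = 126.
Add back selections omitting two groups (i.e. drawn from a single group): C(5,4) + C(4,4) + C(7,4) = 41.
By inclusion–exclusion: 1820 − 951 + 41 = 910.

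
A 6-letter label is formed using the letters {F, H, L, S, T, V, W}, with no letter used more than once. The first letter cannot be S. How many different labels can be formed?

4320

The first letter has 7−1 = 6 choices (anything except S).
The remaining 5 letters are filled from the other 6 symbols without repetition: 6 × 5 × 4 × 3 × 2 = 720.
Total: 6 × 720 = 4320.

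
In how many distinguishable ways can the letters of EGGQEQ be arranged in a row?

90

Letter multiplicities in EGGQEQ: E×2, G×2, Q×2.
Dividing 6! = 720 by 2!·2!·2! = 8 for the repeated letters gives 90.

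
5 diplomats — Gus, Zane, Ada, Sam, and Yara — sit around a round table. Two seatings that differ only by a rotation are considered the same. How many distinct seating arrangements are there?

24

Around a circle, 5 distinct people have 5!/5 = (4)! = 24 rotationally distinct seatings.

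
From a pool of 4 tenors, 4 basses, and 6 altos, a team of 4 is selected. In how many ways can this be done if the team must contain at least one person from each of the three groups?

Unrestricted: C(14,4) = 1001 ways to pick any 4 of the 14.
Selections missing a whole group: no tenors → C(10,4) = 210; no basses → C(10,4) = 210; no altos → C(8,4) = 70.
Add back selections omitting two groups (i.e. drawn from a single group): C(4,4) + C(4,4) + C(6,4) = 17.
By inclusion–exclusion: 1001 − 490 + 17 = 528.

528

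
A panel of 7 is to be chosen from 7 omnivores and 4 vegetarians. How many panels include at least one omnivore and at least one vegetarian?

329

With no constraint there are C(11,7) = 330 possible selections.
Subtract selections that omit an entire group: no omnivores → C(4,7) = 0; no vegetarians → C(7,7) = 1.
Both groups omitted at once is impossible, so 330 − 1 = 329.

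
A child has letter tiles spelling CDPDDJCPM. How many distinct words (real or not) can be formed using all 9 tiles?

15120

CDPDDJCPM has 9 letters with C appearing twice, D appearing 3 times, and P appearing twice.
So there are 9! / (3!·2!·2!) = 15120 distinguishable arrangements.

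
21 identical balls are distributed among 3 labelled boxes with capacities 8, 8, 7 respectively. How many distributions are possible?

6

Without the upper bounds there are C(23,2) = 253 ways to split 21 among 3 boxes.
Subtract solutions that violate a single cap (substitute x_i' = x_i − (cap_i+1)): x_1 ≥ 9 gives C(14,2) = 91; x_2 ≥ 9 gives C(14,2) = 91; x_3 ≥ 8 gives C(15,2) = 105. Together 287.
Add back pairs where two caps are both exceeded: 10 + 15 + 15 = 40.
By inclusion–exclusion the count is 253 − 287 + 40 = 6.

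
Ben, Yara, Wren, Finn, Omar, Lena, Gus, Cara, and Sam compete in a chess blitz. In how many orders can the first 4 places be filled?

3024

There are 9 choices for 1st place, 8 for 2nd, and so on down to 6 for position 4.
That gives 9 × 8 × 7 × 6 = 3024.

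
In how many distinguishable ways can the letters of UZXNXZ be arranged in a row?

The 6 letters of UZXNXZ have repeats: X appearing twice and Z appearing twice.
The number of distinct arrangements is 6!/(2!·2!) = 720/4 = 180.

180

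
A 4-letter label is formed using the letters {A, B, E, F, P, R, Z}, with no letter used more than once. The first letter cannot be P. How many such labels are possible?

720

The first letter has 7−1 = 6 choices (anything except P).
The remaining 3 letters are filled from the other 6 symbols without repetition: 6 × 5 × 4 = 120.
Total: 6 × 120 = 720.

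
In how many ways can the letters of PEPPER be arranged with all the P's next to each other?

12

Treat the 3 copies of P as a single block. The multiset to arrange is then {PPP, E, E, R}, 4 items in all.
That gives (4)!/(2!) = 12 arrangements.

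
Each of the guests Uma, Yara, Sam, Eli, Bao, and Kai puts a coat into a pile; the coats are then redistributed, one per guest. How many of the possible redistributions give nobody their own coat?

265

Let Aᵢ be the assignments in which guest i gets their own coat. We want the size of the complement of A₁∪…∪A_6.
By inclusion–exclusion this is Σ_{j=0}^{6} (−1)^j C(6,j)·(6−j)!.
Computing: 720 − 720 + 360 − 120 + 30 − 6 + 1 = 265.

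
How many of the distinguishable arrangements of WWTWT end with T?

4

With the last slot taken by T, it remains to arrange the other 4 letters (WWWT).
Those 4 letters have W appearing 3 times, giving (4)!/(3!) = 4.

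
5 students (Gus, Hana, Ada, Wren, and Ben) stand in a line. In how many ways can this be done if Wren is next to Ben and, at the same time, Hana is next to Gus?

24

Treat {Wren,Ben} as one block (2 orders) and {Hana,Gus} as another (2 orders).
That leaves 3 units to arrange: 2 × 2 × 3! = 4 × 6 = 24.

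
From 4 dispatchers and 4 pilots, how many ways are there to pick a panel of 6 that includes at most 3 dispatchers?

Split by how many dispatchers are chosen (0 through 3).
Sum: C(4,0)·C(4,6) + C(4,1)·C(4,5) + C(4,2)·C(4,4) + C(4,3)·C(4,3) = 0 + 0 + 6 + 16 = 22.

22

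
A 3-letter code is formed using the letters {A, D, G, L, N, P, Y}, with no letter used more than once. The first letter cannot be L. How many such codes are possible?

The first letter has 7−1 = 6 choices (anything except L).
The remaining 2 letters are filled from the other 6 symbols without repetition: 6 × 5 = 30.
Total: 6 × 30 = 180.

180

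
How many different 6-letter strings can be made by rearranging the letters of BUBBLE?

The 6 letters of BUBBLE have repeats: B appearing 3 times.
Dividing 6! = 720 by 3! = 6 for the repeated letters gives 120.

120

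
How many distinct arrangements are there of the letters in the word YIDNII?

120

YIDNII has 6 letters with I appearing 3 times.
So there are 6! / (3!) = 120 distinguishable arrangements.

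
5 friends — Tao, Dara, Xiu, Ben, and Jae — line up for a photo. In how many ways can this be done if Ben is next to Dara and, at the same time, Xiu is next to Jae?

24

Treat {Ben,Dara} as one block (2 orders) and {Xiu,Jae} as another (2 orders).
That leaves 3 units to arrange: 2 × 2 × 3! = 4 × 6 = 24.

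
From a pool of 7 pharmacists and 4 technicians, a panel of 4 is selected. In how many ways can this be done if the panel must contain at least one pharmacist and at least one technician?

294

With no constraint there are C(11,4) = 330 possible selections.
Selections missing a whole group: no pharmacists → C(4,4) = 1; no technicians → C(7,4) = 35.
Both groups omitted at once is impossible, so 330 − 36 = 294.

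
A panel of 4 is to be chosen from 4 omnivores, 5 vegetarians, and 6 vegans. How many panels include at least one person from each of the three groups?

720

With no constraint there are C(15,4) = 1365 possible selections.
Subtract selections that omit an entire group: no omnivores → C(11,4) = 330; no vegetarians → C(10,4) = 210; no vegans → C(9,4) = 126.
Add back selections omitting two groups (i.e. drawn from a single group): C(4,4) + C(5,4) + C(6,4) = 21.
By inclusion–exclusion: 1365 − 666 + 21 = 720.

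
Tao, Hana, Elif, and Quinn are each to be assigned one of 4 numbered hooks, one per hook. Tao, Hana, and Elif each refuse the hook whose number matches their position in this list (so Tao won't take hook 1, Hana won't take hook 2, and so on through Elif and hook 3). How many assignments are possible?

Let Aᵢ (for i ∈ {1, 2, 3}) be the placements that put person i in their forbidden hook. Any j of these fix j positions, leaving (4−j)! ways to fill the rest, and there are C(3,j) ways to pick which j.
By inclusion–exclusion, the number of valid placements is Σ_{j=0}^{3} (−1)^j C(3,j)·(4−j)!.
Computing: 24 − 18 + 6 − 1 = 11.

11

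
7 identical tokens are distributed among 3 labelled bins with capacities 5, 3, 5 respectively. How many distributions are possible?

20

Without the upper bounds there are C(9,2) = 36 ways to split 7 among 3 bins.
Subtract solutions that violate a single cap (substitute x_i' = x_i − (cap_i+1)): x_1 ≥ 6 gives C(3,2) = 3; x_2 ≥ 4 gives C(5,2) = 10; x_3 ≥ 6 gives C(3,2) = 3. Together 16.
No two caps can be exceeded simultaneously, so the pair terms are all 0.
By inclusion–exclusion the count is 36 − 16 + 0 = 20.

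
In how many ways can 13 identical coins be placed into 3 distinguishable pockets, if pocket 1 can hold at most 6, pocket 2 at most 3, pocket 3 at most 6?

Ignoring the caps, the number of non-negative solutions to x_1+…+x_3 = 13 is C(15,2) = 105.
Subtract solutions that violate a single cap (substitute x_i' = x_i − (cap_i+1)): x_1 ≥ 7 gives C(8,2) = 28; x_2 ≥ 4 gives C(11,2) = 55; x_3 ≥ 7 gives C(8,2) = 28. Together 111.
Add back pairs where two caps are both exceeded: 6 + 0 + 6 = 12.
By inclusion–exclusion the count is 105 − 111 + 12 = 6.

6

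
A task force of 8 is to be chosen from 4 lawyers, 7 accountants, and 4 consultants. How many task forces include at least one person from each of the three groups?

6104

With no constraint there are C(15,8) = 6435 possible selections.
Subtract selections that omit an entire group: no lawyers → C(11,8) = 165; no accountants → C(8,8) = 1; no consultants → C(11,8) = 165.
Add back selections omitting two groups (i.e. drawn from a single group): C(4,8) + C(7,8) + C(4,8) = 0.
By inclusion–exclusion: 6435 − 331 + 0 = 6104.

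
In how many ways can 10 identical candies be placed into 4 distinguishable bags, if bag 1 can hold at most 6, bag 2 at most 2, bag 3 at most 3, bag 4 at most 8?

79

By stars and bars, unrestricted non-negative solutions to x_1+…+x_4 = 10 number C(10+3,3) = 286.
Subtract solutions that violate a single cap (substitute x_i' = x_i − (cap_i+1)): x_1 ≥ 7 gives C(6,3) = 20; x_2 ≥ 3 gives C(10,3) = 120; x_3 ≥ 4 gives C(9,3) = 84; x_4 ≥ 9 gives C(4,3) = 4. Together 228.
Add back pairs where two caps are both exceeded: 1 + 0 + 0 + 20 + 0 + 0 = 21.
By inclusion–exclusion the count is 286 − 228 + 21 = 79.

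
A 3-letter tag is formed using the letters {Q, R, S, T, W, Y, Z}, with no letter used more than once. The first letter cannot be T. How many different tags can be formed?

The first letter has 7−1 = 6 choices (anything except T).
The remaining 2 letters are filled from the other 6 symbols without repetition: 6 × 5 = 30.
Total: 6 × 30 = 180.

180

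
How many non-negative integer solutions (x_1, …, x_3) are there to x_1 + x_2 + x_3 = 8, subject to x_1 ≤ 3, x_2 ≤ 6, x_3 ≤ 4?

17

By stars and bars, unrestricted non-negative solutions to x_1+…+x_3 = 8 number C(8+2,2) = 45.
Subtract solutions that violate a single cap (substitute x_i' = x_i − (cap_i+1)): x_1 ≥ 4 gives C(6,2) = 15; x_2 ≥ 7 gives C(3,2) = 3; x_3 ≥ 5 gives C(5,2) = 10. Together 28.
No two caps can be exceeded simultaneously, so the pair terms are all 0.
By inclusion–exclusion the count is 45 − 28 + 0 = 17.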